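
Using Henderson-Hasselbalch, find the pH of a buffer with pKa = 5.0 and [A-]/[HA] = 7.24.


pH = pKa + log10([A-]/[HA])
pH = 5.0 + log10(7.24)
pH = 5.8597

5.8597


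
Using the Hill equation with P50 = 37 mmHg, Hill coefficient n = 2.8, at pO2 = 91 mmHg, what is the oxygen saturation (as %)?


Y = pO2^n / (P50^n + pO2^n)
Y = 91^2.8 / (37^2.8 + 91^2.8)
Y = 92.55%

92.55%


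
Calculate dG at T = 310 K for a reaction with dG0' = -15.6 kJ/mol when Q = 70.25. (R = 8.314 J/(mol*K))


dG = dG0' + RT * ln(Q) / 1000
dG = -15.6 + 8.314 * 310 * ln(70.25) / 1000
dG = -4.641 kJ/mol

-4.641 kJ/mol


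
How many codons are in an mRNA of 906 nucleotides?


codons = nucleotides / 3
codons = 906 / 3 = 302

302


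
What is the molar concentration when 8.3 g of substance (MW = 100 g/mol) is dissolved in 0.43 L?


C = (mass / MW) / volume
C = (8.3 / 100) / 0.43
C = 0.193 M

0.193 M


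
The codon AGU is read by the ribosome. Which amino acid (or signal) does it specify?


Standard genetic code lookup.
Codon AGU -> Ser

Ser


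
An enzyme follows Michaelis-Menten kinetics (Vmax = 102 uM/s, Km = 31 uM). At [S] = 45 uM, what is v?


v = Vmax * [S] / (Km + [S])
v = 102 * 45 / (31 + 45)
v = 60.3947 uM/s

60.3947 uM/s


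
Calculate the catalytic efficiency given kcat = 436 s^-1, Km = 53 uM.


Catalytic efficiency = kcat / Km
= 436 / 53
= 8.2264 uM^-1*s^-1

8.2264 uM^-1*s^-1


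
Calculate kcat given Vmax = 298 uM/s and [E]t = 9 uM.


kcat = Vmax / [E]t
kcat = 298 / 9
kcat = 33.1111 s^-1

33.1111 s^-1


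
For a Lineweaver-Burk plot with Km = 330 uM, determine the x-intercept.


x-intercept = -1/Km
= -1/330
= -0.003 1/uM

-0.003 1/uM


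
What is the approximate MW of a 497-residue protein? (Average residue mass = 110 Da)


MW = n_residues * 110 Da
MW = 497 * 110
MW = 54670 Da

54670 Da


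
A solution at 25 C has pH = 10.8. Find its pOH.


pOH = 14 - pH
pOH = 14 - 10.8
pOH = 3.2

3.2


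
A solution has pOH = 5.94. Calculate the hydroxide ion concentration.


[OH-] = 10^(-pOH)
[OH-] = 10^(-5.94)
[OH-] = 1.148e-06 M

1.148e-06 M


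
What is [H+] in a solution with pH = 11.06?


[H+] = 10^(-pH)
[H+] = 10^(-11.06)
[H+] = 8.710e-12 M

8.710e-12 M


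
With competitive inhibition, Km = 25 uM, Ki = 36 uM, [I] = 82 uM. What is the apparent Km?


Km_app = Km * (1 + [I]/Ki)
Km_app = 25 * (1 + 82/36)
Km_app = 81.9444 uM

81.9444 uM


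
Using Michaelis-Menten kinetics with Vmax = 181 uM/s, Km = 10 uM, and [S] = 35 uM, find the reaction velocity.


v = Vmax * [S] / (Km + [S])
v = 181 * 35 / (10 + 35)
v = 140.7778 uM/s

140.7778 uM/s


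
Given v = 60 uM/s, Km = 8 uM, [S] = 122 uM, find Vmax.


Vmax = v * (Km + [S]) / [S]
Vmax = 60 * (8 + 122) / 122
Vmax = 63.9344 uM/s

63.9344 uM/s


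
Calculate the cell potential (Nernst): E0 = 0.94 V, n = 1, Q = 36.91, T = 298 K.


E = E0 - (RT/nF) * ln(Q)
E = 0.94 - (8.314 * 298 / (1 * 96485)) * ln(36.91)
E = 0.8473 V

0.8473 V


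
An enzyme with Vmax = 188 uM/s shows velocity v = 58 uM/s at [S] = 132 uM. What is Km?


Km = [S] * (Vmax - v) / v
Km = 132 * (188 - 58) / 58
Km = 295.8621 uM

295.8621 uM


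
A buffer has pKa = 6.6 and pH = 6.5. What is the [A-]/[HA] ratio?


[A-]/[HA] = 10^(pH - pKa)
= 10^(6.5 - 6.6)
= 0.7943

0.7943


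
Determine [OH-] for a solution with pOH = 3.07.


[OH-] = 10^(-pOH)
[OH-] = 10^(-3.07)
[OH-] = 8.511e-04 M

8.511e-04 M


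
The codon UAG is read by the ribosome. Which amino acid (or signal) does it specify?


Standard genetic code lookup.
Codon UAG -> Stop

Stop


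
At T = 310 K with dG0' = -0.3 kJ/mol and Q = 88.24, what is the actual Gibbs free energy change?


dG = dG0' + RT * ln(Q) / 1000
dG = -0.3 + 8.314 * 310 * ln(88.24) / 1000
dG = 11.2466 kJ/mol

11.2466 kJ/mol


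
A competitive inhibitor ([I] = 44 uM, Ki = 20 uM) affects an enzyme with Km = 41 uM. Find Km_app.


Km_app = Km * (1 + [I]/Ki)
Km_app = 41 * (1 + 44/20)
Km_app = 131.2 uM

131.2 uM


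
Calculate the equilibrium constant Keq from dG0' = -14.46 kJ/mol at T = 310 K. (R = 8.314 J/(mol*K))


Keq = exp(-dG0 * 1000 / (R * T))
Keq = exp(-(-14.46) * 1000 / (8.314 * 310))
Keq = 273.2632

273.2632


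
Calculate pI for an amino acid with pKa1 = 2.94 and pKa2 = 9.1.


pI = (pKa1 + pKa2) / 2
pI = (2.94 + 9.1) / 2
pI = 6.02

6.02


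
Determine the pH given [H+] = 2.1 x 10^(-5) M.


pH = -log10([H+])
pH = -log10(2.1 x 10^(-5))
pH = 4.6778

4.6778


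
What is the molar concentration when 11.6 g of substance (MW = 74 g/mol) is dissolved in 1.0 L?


C = (mass / MW) / volume
C = (11.6 / 74) / 1.0
C = 0.1568 M

0.1568 M


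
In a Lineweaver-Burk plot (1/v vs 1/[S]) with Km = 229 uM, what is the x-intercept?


x-intercept = -1/Km
= -1/229
= -0.0044 1/uM

-0.0044 1/uM


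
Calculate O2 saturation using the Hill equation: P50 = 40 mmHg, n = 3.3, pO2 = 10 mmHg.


Y = pO2^n / (P50^n + pO2^n)
Y = 10^3.3 / (40^3.3 + 10^3.3)
Y = 1.02%

1.02%


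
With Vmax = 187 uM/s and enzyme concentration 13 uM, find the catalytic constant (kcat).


kcat = Vmax / [E]t
kcat = 187 / 13
kcat = 14.3846 s^-1

14.3846 s^-1


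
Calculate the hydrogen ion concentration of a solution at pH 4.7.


[H+] = 10^(-pH)
[H+] = 10^(-4.7)
[H+] = 1.995e-05 M

1.995e-05 M


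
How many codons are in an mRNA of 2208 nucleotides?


codons = nucleotides / 3
codons = 2208 / 3 = 736

736


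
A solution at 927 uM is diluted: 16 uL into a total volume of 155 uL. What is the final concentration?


C2 = C1 * V1 / V2
C2 = 927 * 16 / 155
C2 = 95.6903 uM

95.6903 uM


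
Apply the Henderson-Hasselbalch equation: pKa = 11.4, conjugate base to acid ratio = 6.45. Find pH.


pH = pKa + log10([A-]/[HA])
pH = 11.4 + log10(6.45)
pH = 12.2096

12.2096


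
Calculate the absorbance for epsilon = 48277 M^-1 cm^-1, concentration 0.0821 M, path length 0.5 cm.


A = epsilon * c * l
A = 48277 * 0.0821 * 0.5
A = 1981.7709

1981.7709


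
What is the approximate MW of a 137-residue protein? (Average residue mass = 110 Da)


MW = n_residues * 110 Da
MW = 137 * 110
MW = 15070 Da

15070 Da


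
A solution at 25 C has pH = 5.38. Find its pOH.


pOH = 14 - pH
pOH = 14 - 5.38
pOH = 8.62

8.62


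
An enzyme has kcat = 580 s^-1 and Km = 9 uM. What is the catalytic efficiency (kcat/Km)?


Catalytic efficiency = kcat / Km
= 580 / 9
= 64.4444 uM^-1*s^-1

64.4444 uM^-1*s^-1


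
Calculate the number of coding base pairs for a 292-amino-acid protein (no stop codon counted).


Each amino acid = 1 codon = 3 bp
bp = 292 * 3 = 876 bp

876 bp


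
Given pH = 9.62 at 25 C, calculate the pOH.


pOH = 14 - pH
pOH = 14 - 9.62
pOH = 4.38

4.38


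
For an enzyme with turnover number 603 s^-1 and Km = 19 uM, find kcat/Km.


Catalytic efficiency = kcat / Km
= 603 / 19
= 31.7368 uM^-1*s^-1

31.7368 uM^-1*s^-1


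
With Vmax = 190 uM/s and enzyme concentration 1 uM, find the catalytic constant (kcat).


kcat = Vmax / [E]t
kcat = 190 / 1
kcat = 190.0 s^-1

190.0 s^-1


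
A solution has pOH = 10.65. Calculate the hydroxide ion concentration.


[OH-] = 10^(-pOH)
[OH-] = 10^(-10.65)
[OH-] = 2.239e-11 M

2.239e-11 M


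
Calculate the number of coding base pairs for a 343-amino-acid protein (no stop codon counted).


Each amino acid = 1 codon = 3 bp
bp = 343 * 3 = 1029 bp

1029 bp


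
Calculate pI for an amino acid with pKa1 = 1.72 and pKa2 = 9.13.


pI = (pKa1 + pKa2) / 2
pI = (1.72 + 9.13) / 2
pI = 5.425

5.425


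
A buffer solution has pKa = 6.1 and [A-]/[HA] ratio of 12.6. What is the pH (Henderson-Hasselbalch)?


pH = pKa + log10([A-]/[HA])
pH = 6.1 + log10(12.6)
pH = 7.2004

7.2004


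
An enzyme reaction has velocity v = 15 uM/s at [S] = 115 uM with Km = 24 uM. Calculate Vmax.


Vmax = v * (Km + [S]) / [S]
Vmax = 15 * (24 + 115) / 115
Vmax = 18.1304 uM/s

18.1304 uM/s


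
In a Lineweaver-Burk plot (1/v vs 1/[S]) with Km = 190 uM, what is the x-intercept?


x-intercept = -1/Km
= -1/190
= -0.0053 1/uM

-0.0053 1/uM


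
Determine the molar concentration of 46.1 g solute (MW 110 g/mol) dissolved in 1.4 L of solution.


C = (mass / MW) / volume
C = (46.1 / 110) / 1.4
C = 0.2994 M

0.2994 M


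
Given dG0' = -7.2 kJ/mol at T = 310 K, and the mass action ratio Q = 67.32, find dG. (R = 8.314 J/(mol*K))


dG = dG0' + RT * ln(Q) / 1000
dG = -7.2 + 8.314 * 310 * ln(67.32) / 1000
dG = 3.6492 kJ/mol

3.6492 kJ/mol


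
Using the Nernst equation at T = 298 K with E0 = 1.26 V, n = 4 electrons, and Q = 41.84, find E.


E = E0 - (RT/nF) * ln(Q)
E = 1.26 - (8.314 * 298 / (4 * 96485)) * ln(41.84)
E = 1.236 V

1.236 V


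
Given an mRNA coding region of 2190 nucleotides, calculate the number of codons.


codons = nucleotides / 3
codons = 2190 / 3 = 730

730


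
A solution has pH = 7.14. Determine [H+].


[H+] = 10^(-pH)
[H+] = 10^(-7.14)
[H+] = 7.244e-08 M

7.244e-08 M


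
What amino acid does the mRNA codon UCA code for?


Standard genetic code lookup.
Codon UCA -> Ser

Ser


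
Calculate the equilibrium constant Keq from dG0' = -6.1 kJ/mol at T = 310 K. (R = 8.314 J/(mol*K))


Keq = exp(-dG0 * 1000 / (R * T))
Keq = exp(-(-6.1) * 1000 / (8.314 * 310))
Keq = 10.663

10.663


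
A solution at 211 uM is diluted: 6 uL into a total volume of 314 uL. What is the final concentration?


C2 = C1 * V1 / V2
C2 = 211 * 6 / 314
C2 = 4.0318 uM

4.0318 uM


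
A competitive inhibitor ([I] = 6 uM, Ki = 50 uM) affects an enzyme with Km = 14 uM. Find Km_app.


Km_app = Km * (1 + [I]/Ki)
Km_app = 14 * (1 + 6/50)
Km_app = 15.68 uM

15.68 uM


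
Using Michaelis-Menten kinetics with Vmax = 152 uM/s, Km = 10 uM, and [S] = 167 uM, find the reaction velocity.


v = Vmax * [S] / (Km + [S])
v = 152 * 167 / (10 + 167)
v = 143.4124 uM/s

143.4124 uM/s


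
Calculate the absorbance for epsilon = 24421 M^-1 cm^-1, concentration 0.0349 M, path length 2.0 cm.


A = epsilon * c * l
A = 24421 * 0.0349 * 2.0
A = 1704.5858

1704.5858


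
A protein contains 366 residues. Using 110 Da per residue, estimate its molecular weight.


MW = n_residues * 110 Da
MW = 366 * 110
MW = 40260 Da

40260 Da


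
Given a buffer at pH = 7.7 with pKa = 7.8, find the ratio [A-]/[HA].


[A-]/[HA] = 10^(pH - pKa)
= 10^(7.7 - 7.8)
= 0.7943

0.7943


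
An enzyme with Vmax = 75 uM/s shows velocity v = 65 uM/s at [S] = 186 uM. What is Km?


Km = [S] * (Vmax - v) / v
Km = 186 * (75 - 65) / 65
Km = 28.6154 uM

28.6154 uM


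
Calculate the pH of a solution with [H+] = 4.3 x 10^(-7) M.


pH = -log10([H+])
pH = -log10(4.3 x 10^(-7))
pH = 6.3665

6.3665


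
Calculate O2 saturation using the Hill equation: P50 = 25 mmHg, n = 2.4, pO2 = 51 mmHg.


Y = pO2^n / (P50^n + pO2^n)
Y = 51^2.4 / (25^2.4 + 51^2.4)
Y = 84.7%

84.7%


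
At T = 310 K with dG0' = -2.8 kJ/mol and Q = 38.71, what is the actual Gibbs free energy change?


dG = dG0' + RT * ln(Q) / 1000
dG = -2.8 + 8.314 * 310 * ln(38.71) / 1000
dG = 6.623 kJ/mol

6.623 kJ/mol


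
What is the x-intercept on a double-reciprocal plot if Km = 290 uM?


x-intercept = -1/Km
= -1/290
= -0.0034 1/uM

-0.0034 1/uM


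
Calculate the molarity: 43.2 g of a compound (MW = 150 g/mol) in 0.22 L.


C = (mass / MW) / volume
C = (43.2 / 150) / 0.22
C = 1.3091 M

1.3091 M


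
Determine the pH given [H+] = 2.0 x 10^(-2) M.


pH = -log10([H+])
pH = -log10(2.0 x 10^(-2))
pH = 1.699

1.699


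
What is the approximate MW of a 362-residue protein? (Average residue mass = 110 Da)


MW = n_residues * 110 Da
MW = 362 * 110
MW = 39820 Da

39820 Da


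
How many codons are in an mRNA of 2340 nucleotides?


codons = nucleotides / 3
codons = 2340 / 3 = 780

780


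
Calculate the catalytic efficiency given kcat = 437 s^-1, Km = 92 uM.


Catalytic efficiency = kcat / Km
= 437 / 92
= 4.75 uM^-1*s^-1

4.75 uM^-1*s^-1


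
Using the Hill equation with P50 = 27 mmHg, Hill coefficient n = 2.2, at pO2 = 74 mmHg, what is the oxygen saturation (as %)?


Y = pO2^n / (P50^n + pO2^n)
Y = 74^2.2 / (27^2.2 + 74^2.2)
Y = 90.19%

90.19%


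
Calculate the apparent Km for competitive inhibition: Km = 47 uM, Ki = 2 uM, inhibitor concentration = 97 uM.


Km_app = Km * (1 + [I]/Ki)
Km_app = 47 * (1 + 97/2)
Km_app = 2326.5 uM

2326.5 uM


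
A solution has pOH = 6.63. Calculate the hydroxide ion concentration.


[OH-] = 10^(-pOH)
[OH-] = 10^(-6.63)
[OH-] = 2.344e-07 M

2.344e-07 M


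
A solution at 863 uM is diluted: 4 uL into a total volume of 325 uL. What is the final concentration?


C2 = C1 * V1 / V2
C2 = 863 * 4 / 325
C2 = 10.6215 uM

10.6215 uM


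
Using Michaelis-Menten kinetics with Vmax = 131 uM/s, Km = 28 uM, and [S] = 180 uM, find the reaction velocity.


v = Vmax * [S] / (Km + [S])
v = 131 * 180 / (28 + 180)
v = 113.3654 uM/s

113.3654 uM/s


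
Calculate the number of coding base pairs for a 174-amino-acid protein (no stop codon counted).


Each amino acid = 1 codon = 3 bp
bp = 174 * 3 = 522 bp

522 bp


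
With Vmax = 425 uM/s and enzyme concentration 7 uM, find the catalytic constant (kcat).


kcat = Vmax / [E]t
kcat = 425 / 7
kcat = 60.7143 s^-1

60.7143 s^-1


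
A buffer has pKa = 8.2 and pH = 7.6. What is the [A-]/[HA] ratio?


[A-]/[HA] = 10^(pH - pKa)
= 10^(7.6 - 8.2)
= 0.2512

0.2512


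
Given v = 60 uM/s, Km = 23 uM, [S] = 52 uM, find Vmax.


Vmax = v * (Km + [S]) / [S]
Vmax = 60 * (23 + 52) / 52
Vmax = 86.5385 uM/s

86.5385 uM/s


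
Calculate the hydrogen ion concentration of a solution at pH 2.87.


[H+] = 10^(-pH)
[H+] = 10^(-2.87)
[H+] = 0.0013 M

0.0013 M


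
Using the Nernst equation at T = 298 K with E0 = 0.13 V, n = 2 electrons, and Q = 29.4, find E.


E = E0 - (RT/nF) * ln(Q)
E = 0.13 - (8.314 * 298 / (2 * 96485)) * ln(29.4)
E = 0.0866 V

0.0866 V


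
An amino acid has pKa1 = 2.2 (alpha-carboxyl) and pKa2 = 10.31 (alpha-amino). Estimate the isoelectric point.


pI = (pKa1 + pKa2) / 2
pI = (2.2 + 10.31) / 2
pI = 6.255

6.255


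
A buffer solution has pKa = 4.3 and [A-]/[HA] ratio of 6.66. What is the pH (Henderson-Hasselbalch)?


pH = pKa + log10([A-]/[HA])
pH = 4.3 + log10(6.66)
pH = 5.1235

5.1235


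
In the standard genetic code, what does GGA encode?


Standard genetic code lookup.
Codon GGA -> Gly

Gly


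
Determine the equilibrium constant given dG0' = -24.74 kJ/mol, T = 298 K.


Keq = exp(-dG0 * 1000 / (R * T))
Keq = exp(-(-24.74) * 1000 / (8.314 * 298))
Keq = 21711.181

21711.181


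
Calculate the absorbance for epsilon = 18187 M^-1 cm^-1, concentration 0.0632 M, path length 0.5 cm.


A = epsilon * c * l
A = 18187 * 0.0632 * 0.5
A = 574.7092

574.7092


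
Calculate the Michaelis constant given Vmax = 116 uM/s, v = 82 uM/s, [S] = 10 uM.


Km = [S] * (Vmax - v) / v
Km = 10 * (116 - 82) / 82
Km = 4.1463 uM

4.1463 uM


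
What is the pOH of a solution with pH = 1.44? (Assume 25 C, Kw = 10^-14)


pOH = 14 - pH
pOH = 14 - 1.44
pOH = 12.56

12.56


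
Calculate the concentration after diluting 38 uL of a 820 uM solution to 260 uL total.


C2 = C1 * V1 / V2
C2 = 820 * 38 / 260
C2 = 119.8462 uM

119.8462 uM


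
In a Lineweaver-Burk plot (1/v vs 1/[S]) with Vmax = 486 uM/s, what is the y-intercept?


y-intercept = 1/Vmax
= 1/486
= 0.0021 s/uM

0.0021 s/uM


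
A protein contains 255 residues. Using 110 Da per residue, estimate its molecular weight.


MW = n_residues * 110 Da
MW = 255 * 110
MW = 28050 Da

28050 Da


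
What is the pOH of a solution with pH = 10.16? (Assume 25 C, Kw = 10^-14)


pOH = 14 - pH
pOH = 14 - 10.16
pOH = 3.84

3.84


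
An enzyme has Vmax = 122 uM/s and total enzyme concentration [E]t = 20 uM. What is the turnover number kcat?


kcat = Vmax / [E]t
kcat = 122 / 20
kcat = 6.1 s^-1

6.1 s^-1


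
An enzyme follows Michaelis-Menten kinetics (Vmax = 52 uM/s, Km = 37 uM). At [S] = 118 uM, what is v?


v = Vmax * [S] / (Km + [S])
v = 52 * 118 / (37 + 118)
v = 39.5871 uM/s

39.5871 uM/s


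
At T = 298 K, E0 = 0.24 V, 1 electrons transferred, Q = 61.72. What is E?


E = E0 - (RT/nF) * ln(Q)
E = 0.24 - (8.314 * 298 / (1 * 96485)) * ln(61.72)
E = 0.1341 V

0.1341 V


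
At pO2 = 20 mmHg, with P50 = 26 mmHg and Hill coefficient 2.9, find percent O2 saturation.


Y = pO2^n / (P50^n + pO2^n)
Y = 20^2.9 / (26^2.9 + 20^2.9)
Y = 31.85%

31.85%


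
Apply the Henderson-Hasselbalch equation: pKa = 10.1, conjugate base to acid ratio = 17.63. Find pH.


pH = pKa + log10([A-]/[HA])
pH = 10.1 + log10(17.63)
pH = 11.3463

11.3463


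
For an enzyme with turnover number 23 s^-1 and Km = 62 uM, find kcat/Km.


Catalytic efficiency = kcat / Km
= 23 / 62
= 0.371 uM^-1*s^-1

0.371 uM^-1*s^-1


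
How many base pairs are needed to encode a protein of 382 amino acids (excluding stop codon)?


Each amino acid = 1 codon = 3 bp
bp = 382 * 3 = 1146 bp

1146 bp


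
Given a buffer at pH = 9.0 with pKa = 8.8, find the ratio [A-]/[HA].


[A-]/[HA] = 10^(pH - pKa)
= 10^(9.0 - 8.8)
= 1.5849

1.5849


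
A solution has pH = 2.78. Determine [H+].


[H+] = 10^(-pH)
[H+] = 10^(-2.78)
[H+] = 0.0017 M

0.0017 M


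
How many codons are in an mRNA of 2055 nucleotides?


codons = nucleotides / 3
codons = 2055 / 3 = 685

685


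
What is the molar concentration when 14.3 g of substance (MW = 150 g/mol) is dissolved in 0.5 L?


C = (mass / MW) / volume
C = (14.3 / 150) / 0.5
C = 0.1907 M

0.1907 M


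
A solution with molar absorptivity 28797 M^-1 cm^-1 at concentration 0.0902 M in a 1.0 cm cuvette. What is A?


A = epsilon * c * l
A = 28797 * 0.0902 * 1.0
A = 2597.4894

2597.4894


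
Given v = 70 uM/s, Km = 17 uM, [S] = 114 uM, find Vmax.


Vmax = v * (Km + [S]) / [S]
Vmax = 70 * (17 + 114) / 114
Vmax = 80.4386 uM/s

80.4386 uM/s


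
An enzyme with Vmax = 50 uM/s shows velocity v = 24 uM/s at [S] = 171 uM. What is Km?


Km = [S] * (Vmax - v) / v
Km = 171 * (50 - 24) / 24
Km = 185.25 uM

185.25 uM


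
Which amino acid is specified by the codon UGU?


Standard genetic code lookup.
Codon UGU -> Cys

Cys


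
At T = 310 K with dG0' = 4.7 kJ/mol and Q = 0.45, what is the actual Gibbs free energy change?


dG = dG0' + RT * ln(Q) / 1000
dG = 4.7 + 8.314 * 310 * ln(0.45) / 1000
dG = 2.642 kJ/mol

2.642 kJ/mol


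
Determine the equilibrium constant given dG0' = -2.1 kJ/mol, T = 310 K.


Keq = exp(-dG0 * 1000 / (R * T))
Keq = exp(-(-2.1) * 1000 / (8.314 * 310))
Keq = 2.2587

2.2587


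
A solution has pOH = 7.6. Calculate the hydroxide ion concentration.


[OH-] = 10^(-pOH)
[OH-] = 10^(-7.6)
[OH-] = 2.512e-08 M

2.512e-08 M


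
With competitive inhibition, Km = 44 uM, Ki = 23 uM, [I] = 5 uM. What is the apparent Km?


Km_app = Km * (1 + [I]/Ki)
Km_app = 44 * (1 + 5/23)
Km_app = 53.5652 uM

53.5652 uM


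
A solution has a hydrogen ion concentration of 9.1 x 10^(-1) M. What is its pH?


pH = -log10([H+])
pH = -log10(9.1 x 10^(-1))
pH = 0.041

0.041


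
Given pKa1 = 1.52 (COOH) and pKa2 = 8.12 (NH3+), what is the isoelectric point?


pI = (pKa1 + pKa2) / 2
pI = (1.52 + 8.12) / 2
pI = 4.82

4.82


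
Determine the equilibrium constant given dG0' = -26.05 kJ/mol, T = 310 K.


Keq = exp(-dG0 * 1000 / (R * T))
Keq = exp(-(-26.05) * 1000 / (8.314 * 310))
Keq = 24521.8528

24521.8528


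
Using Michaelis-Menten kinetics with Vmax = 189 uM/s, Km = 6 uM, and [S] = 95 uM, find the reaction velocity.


v = Vmax * [S] / (Km + [S])
v = 189 * 95 / (6 + 95)
v = 177.7723 uM/s

177.7723 uM/s


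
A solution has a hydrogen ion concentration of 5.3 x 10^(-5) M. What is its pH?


pH = -log10([H+])
pH = -log10(5.3 x 10^(-5))
pH = 4.2757

4.2757


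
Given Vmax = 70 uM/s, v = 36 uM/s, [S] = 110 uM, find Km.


Km = [S] * (Vmax - v) / v
Km = 110 * (70 - 36) / 36
Km = 103.8889 uM

103.8889 uM


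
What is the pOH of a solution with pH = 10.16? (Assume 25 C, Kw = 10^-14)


pOH = 14 - pH
pOH = 14 - 10.16
pOH = 3.84

3.84


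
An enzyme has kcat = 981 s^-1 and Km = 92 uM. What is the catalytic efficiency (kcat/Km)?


Catalytic efficiency = kcat / Km
= 981 / 92
= 10.663 uM^-1*s^-1

10.663 uM^-1*s^-1


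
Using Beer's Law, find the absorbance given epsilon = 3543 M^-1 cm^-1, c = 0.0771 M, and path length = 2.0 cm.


A = epsilon * c * l
A = 3543 * 0.0771 * 2.0
A = 546.3306

546.3306


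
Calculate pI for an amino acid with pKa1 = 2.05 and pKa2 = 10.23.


pI = (pKa1 + pKa2) / 2
pI = (2.05 + 10.23) / 2
pI = 6.14

6.14


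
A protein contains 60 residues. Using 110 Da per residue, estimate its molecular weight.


MW = n_residues * 110 Da
MW = 60 * 110
MW = 6600 Da

6600 Da


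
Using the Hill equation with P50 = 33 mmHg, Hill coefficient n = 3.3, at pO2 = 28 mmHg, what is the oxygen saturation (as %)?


Y = pO2^n / (P50^n + pO2^n)
Y = 28^3.3 / (33^3.3 + 28^3.3)
Y = 36.77%

36.77%


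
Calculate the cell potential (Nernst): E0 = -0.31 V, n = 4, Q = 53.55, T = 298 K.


E = E0 - (RT/nF) * ln(Q)
E = -0.31 - (8.314 * 298 / (4 * 96485)) * ln(53.55)
E = -0.3356 V

-0.3356 V


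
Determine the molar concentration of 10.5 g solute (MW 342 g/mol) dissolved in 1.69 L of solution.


C = (mass / MW) / volume
C = (10.5 / 342) / 1.69
C = 0.0182 M

0.0182 M


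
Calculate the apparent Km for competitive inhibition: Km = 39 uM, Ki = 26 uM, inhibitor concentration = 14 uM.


Km_app = Km * (1 + [I]/Ki)
Km_app = 39 * (1 + 14/26)
Km_app = 60.0 uM

60.0 uM


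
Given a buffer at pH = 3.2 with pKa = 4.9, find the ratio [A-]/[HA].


[A-]/[HA] = 10^(pH - pKa)
= 10^(3.2 - 4.9)
= 0.02

0.02


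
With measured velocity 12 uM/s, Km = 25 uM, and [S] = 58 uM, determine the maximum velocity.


Vmax = v * (Km + [S]) / [S]
Vmax = 12 * (25 + 58) / 58
Vmax = 17.1724 uM/s

17.1724 uM/s


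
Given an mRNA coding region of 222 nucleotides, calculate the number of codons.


codons = nucleotides / 3
codons = 222 / 3 = 74

74


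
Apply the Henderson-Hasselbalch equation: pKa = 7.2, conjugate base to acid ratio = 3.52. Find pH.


pH = pKa + log10([A-]/[HA])
pH = 7.2 + log10(3.52)
pH = 7.7465

7.7465


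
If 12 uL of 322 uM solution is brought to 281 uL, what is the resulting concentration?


C2 = C1 * V1 / V2
C2 = 322 * 12 / 281
C2 = 13.7509 uM

13.7509 uM


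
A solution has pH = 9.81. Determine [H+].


[H+] = 10^(-pH)
[H+] = 10^(-9.81)
[H+] = 1.549e-10 M

1.549e-10 M


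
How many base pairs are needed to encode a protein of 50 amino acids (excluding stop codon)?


Each amino acid = 1 codon = 3 bp
bp = 50 * 3 = 150 bp

150 bp


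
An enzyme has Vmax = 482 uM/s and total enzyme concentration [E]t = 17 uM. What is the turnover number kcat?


kcat = Vmax / [E]t
kcat = 482 / 17
kcat = 28.3529 s^-1

28.3529 s^-1


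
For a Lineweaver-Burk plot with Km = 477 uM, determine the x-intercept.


x-intercept = -1/Km
= -1/477
= -0.0021 1/uM

-0.0021 1/uM


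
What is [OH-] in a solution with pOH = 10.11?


[OH-] = 10^(-pOH)
[OH-] = 10^(-10.11)
[OH-] = 7.762e-11 M

7.762e-11 M


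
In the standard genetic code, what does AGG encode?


Standard genetic code lookup.
Codon AGG -> Arg

Arg


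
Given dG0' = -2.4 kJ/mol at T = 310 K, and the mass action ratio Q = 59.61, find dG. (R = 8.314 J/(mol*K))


dG = dG0' + RT * ln(Q) / 1000
dG = -2.4 + 8.314 * 310 * ln(59.61) / 1000
dG = 8.1357 kJ/mol

8.1357 kJ/mol


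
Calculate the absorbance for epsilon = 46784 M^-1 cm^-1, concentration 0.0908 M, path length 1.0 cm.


A = epsilon * c * l
A = 46784 * 0.0908 * 1.0
A = 4247.9872

4247.9872


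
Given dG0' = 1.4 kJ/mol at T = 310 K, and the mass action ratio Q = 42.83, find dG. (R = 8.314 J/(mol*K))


dG = dG0' + RT * ln(Q) / 1000
dG = 1.4 + 8.314 * 310 * ln(42.83) / 1000
dG = 11.0837 kJ/mol

11.0837 kJ/mol


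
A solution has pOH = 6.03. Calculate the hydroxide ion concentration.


[OH-] = 10^(-pOH)
[OH-] = 10^(-6.03)
[OH-] = 9.333e-07 M

9.333e-07 M


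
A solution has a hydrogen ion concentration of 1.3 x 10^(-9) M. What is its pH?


pH = -log10([H+])
pH = -log10(1.3 x 10^(-9))
pH = 8.8861

8.8861


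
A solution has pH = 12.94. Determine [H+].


[H+] = 10^(-pH)
[H+] = 10^(-12.94)
[H+] = 1.148e-13 M

1.148e-13 M


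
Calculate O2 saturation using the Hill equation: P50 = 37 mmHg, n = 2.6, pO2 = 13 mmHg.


Y = pO2^n / (P50^n + pO2^n)
Y = 13^2.6 / (37^2.6 + 13^2.6)
Y = 6.18%

6.18%


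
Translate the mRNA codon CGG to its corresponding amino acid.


Standard genetic code lookup.
Codon CGG -> Arg

Arg


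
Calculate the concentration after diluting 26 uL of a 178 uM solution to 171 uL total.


C2 = C1 * V1 / V2
C2 = 178 * 26 / 171
C2 = 27.0643 uM

27.0643 uM


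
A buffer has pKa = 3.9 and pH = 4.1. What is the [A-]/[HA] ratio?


[A-]/[HA] = 10^(pH - pKa)
= 10^(4.1 - 3.9)
= 1.5849

1.5849


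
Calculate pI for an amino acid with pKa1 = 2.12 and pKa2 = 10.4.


pI = (pKa1 + pKa2) / 2
pI = (2.12 + 10.4) / 2
pI = 6.26

6.26


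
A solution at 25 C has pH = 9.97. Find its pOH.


pOH = 14 - pH
pOH = 14 - 9.97
pOH = 4.03

4.03


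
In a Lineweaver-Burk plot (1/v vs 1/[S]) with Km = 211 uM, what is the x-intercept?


x-intercept = -1/Km
= -1/211
= -0.0047 1/uM

-0.0047 1/uM


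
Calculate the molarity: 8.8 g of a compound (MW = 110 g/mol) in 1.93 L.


C = (mass / MW) / volume
C = (8.8 / 110) / 1.93
C = 0.0415 M

0.0415 M


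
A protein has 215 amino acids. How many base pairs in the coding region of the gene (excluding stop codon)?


Each amino acid = 1 codon = 3 bp
bp = 215 * 3 = 645 bp

645 bp


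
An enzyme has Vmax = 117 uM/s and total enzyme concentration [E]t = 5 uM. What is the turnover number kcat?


kcat = Vmax / [E]t
kcat = 117 / 5
kcat = 23.4 s^-1

23.4 s^-1


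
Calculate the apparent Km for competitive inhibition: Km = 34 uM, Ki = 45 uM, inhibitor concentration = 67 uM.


Km_app = Km * (1 + [I]/Ki)
Km_app = 34 * (1 + 67/45)
Km_app = 84.6222 uM

84.6222 uM


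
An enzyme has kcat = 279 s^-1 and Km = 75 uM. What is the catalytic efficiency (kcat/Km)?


Catalytic efficiency = kcat / Km
= 279 / 75
= 3.72 uM^-1*s^-1

3.72 uM^-1*s^-1


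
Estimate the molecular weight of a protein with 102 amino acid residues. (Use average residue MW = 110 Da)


MW = n_residues * 110 Da
MW = 102 * 110
MW = 11220 Da

11220 Da


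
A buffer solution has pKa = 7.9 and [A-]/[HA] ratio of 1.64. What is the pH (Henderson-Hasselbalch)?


pH = pKa + log10([A-]/[HA])
pH = 7.9 + log10(1.64)
pH = 8.1148

8.1148


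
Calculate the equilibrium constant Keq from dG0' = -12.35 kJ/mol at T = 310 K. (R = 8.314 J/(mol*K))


Keq = exp(-dG0 * 1000 / (R * T))
Keq = exp(-(-12.35) * 1000 / (8.314 * 310))
Keq = 120.5135

120.5135


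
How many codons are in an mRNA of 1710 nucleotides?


codons = nucleotides / 3
codons = 1710 / 3 = 570

570


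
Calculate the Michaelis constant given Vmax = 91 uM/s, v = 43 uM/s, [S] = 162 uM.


Km = [S] * (Vmax - v) / v
Km = 162 * (91 - 43) / 43
Km = 180.8372 uM

180.8372 uM


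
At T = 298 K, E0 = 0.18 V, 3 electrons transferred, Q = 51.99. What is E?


E = E0 - (RT/nF) * ln(Q)
E = 0.18 - (8.314 * 298 / (3 * 96485)) * ln(51.99)
E = 0.1462 V

0.1462 V


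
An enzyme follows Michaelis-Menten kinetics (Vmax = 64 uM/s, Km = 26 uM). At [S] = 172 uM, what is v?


v = Vmax * [S] / (Km + [S])
v = 64 * 172 / (26 + 172)
v = 55.596 uM/s

55.596 uM/s


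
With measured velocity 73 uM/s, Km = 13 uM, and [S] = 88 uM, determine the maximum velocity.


Vmax = v * (Km + [S]) / [S]
Vmax = 73 * (13 + 88) / 88
Vmax = 83.7841 uM/s

83.7841 uM/s


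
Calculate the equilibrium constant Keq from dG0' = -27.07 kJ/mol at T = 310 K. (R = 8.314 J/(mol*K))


Keq = exp(-dG0 * 1000 / (R * T))
Keq = exp(-(-27.07) * 1000 / (8.314 * 310))
Keq = 36427.4109

36427.4109


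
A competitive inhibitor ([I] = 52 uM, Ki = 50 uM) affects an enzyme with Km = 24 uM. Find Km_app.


Km_app = Km * (1 + [I]/Ki)
Km_app = 24 * (1 + 52/50)
Km_app = 48.96 uM

48.96 uM


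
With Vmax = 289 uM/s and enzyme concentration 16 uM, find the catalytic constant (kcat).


kcat = Vmax / [E]t
kcat = 289 / 16
kcat = 18.0625 s^-1

18.0625 s^-1


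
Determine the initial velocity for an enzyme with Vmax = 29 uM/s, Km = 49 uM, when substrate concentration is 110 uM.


v = Vmax * [S] / (Km + [S])
v = 29 * 110 / (49 + 110)
v = 20.0629 uM/s

20.0629 uM/s


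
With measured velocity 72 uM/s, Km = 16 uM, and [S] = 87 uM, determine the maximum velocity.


Vmax = v * (Km + [S]) / [S]
Vmax = 72 * (16 + 87) / 87
Vmax = 85.2414 uM/s

85.2414 uM/s


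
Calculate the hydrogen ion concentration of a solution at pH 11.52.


[H+] = 10^(-pH)
[H+] = 10^(-11.52)
[H+] = 3.020e-12 M

3.020e-12 M


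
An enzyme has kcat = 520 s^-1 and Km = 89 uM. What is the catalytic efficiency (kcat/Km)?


Catalytic efficiency = kcat / Km
= 520 / 89
= 5.8427 uM^-1*s^-1

5.8427 uM^-1*s^-1


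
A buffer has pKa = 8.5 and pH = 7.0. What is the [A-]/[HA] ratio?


[A-]/[HA] = 10^(pH - pKa)
= 10^(7.0 - 8.5)
= 0.0316

0.0316


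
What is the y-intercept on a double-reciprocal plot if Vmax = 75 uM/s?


y-intercept = 1/Vmax
= 1/75
= 0.0133 s/uM

0.0133 s/uM


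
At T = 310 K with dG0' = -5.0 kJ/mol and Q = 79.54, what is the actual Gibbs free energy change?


dG = dG0' + RT * ln(Q) / 1000
dG = -5.0 + 8.314 * 310 * ln(79.54) / 1000
dG = 6.2791 kJ/mol

6.2791 kJ/mol


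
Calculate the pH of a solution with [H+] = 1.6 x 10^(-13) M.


pH = -log10([H+])
pH = -log10(1.6 x 10^(-13))
pH = 12.7959

12.7959


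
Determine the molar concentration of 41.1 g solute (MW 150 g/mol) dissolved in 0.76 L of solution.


C = (mass / MW) / volume
C = (41.1 / 150) / 0.76
C = 0.3605 M

0.3605 M


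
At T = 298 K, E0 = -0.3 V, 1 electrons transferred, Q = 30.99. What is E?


E = E0 - (RT/nF) * ln(Q)
E = -0.3 - (8.314 * 298 / (1 * 96485)) * ln(30.99)
E = -0.3882 V

-0.3882 V


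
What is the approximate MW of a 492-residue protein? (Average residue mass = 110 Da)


MW = n_residues * 110 Da
MW = 492 * 110
MW = 54120 Da

54120 Da


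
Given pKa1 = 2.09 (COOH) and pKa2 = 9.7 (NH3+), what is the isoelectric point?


pI = (pKa1 + pKa2) / 2
pI = (2.09 + 9.7) / 2
pI = 5.895

5.895


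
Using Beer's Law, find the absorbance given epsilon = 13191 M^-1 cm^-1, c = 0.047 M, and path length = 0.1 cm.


A = epsilon * c * l
A = 13191 * 0.047 * 0.1
A = 61.9977

61.9977


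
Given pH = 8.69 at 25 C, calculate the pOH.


pOH = 14 - pH
pOH = 14 - 8.69
pOH = 5.31

5.31


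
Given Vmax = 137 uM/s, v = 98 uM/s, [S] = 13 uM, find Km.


Km = [S] * (Vmax - v) / v
Km = 13 * (137 - 98) / 98
Km = 5.1735 uM

5.1735 uM


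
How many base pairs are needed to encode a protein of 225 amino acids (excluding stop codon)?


Each amino acid = 1 codon = 3 bp
bp = 225 * 3 = 675 bp

675 bp


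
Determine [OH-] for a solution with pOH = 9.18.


[OH-] = 10^(-pOH)
[OH-] = 10^(-9.18)
[OH-] = 6.607e-10 M

6.607e-10 M


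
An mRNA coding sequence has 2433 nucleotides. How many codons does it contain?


codons = nucleotides / 3
codons = 2433 / 3 = 811

811


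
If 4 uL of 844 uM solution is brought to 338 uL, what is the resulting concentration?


C2 = C1 * V1 / V2
C2 = 844 * 4 / 338
C2 = 9.9882 uM

9.9882 uM


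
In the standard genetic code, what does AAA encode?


Standard genetic code lookup.
Codon AAA -> Lys

Lys


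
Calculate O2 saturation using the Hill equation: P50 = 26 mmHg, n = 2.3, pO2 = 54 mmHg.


Y = pO2^n / (P50^n + pO2^n)
Y = 54^2.3 / (26^2.3 + 54^2.3)
Y = 84.3%

84.3%


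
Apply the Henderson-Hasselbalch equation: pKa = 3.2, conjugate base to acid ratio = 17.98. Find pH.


pH = pKa + log10([A-]/[HA])
pH = 3.2 + log10(17.98)
pH = 4.4548

4.4548


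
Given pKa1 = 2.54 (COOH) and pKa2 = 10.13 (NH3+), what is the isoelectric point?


pI = (pKa1 + pKa2) / 2
pI = (2.54 + 10.13) / 2
pI = 6.335

6.335


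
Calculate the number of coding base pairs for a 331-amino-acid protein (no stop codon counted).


Each amino acid = 1 codon = 3 bp
bp = 331 * 3 = 993 bp

993 bp


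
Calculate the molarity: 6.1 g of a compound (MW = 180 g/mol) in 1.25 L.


C = (mass / MW) / volume
C = (6.1 / 180) / 1.25
C = 0.0271 M

0.0271 M


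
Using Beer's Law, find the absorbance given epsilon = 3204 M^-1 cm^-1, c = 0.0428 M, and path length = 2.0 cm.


A = epsilon * c * l
A = 3204 * 0.0428 * 2.0
A = 274.2624

274.2624


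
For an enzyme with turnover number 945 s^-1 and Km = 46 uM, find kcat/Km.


Catalytic efficiency = kcat / Km
= 945 / 46
= 20.5435 uM^-1*s^-1

20.5435 uM^-1*s^-1


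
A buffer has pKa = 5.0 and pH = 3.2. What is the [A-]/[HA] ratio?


[A-]/[HA] = 10^(pH - pKa)
= 10^(3.2 - 5.0)
= 0.0158

0.0158


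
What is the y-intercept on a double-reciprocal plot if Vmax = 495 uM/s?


y-intercept = 1/Vmax
= 1/495
= 0.002 s/uM

0.002 s/uM


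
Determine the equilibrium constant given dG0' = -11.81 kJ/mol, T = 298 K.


Keq = exp(-dG0 * 1000 / (R * T))
Keq = exp(-(-11.81) * 1000 / (8.314 * 298))
Keq = 117.5382

117.5382


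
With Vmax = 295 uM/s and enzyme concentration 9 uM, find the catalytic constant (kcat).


kcat = Vmax / [E]t
kcat = 295 / 9
kcat = 32.7778 s^-1

32.7778 s^-1


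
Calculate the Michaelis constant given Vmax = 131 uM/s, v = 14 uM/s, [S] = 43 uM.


Km = [S] * (Vmax - v) / v
Km = 43 * (131 - 14) / 14
Km = 359.3571 uM

359.3571 uM


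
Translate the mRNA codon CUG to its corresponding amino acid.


Standard genetic code lookup.
Codon CUG -> Leu

Leu


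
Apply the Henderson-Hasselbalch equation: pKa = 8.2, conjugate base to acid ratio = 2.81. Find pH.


pH = pKa + log10([A-]/[HA])
pH = 8.2 + log10(2.81)
pH = 8.6487

8.6487


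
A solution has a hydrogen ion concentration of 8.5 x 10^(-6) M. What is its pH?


pH = -log10([H+])
pH = -log10(8.5 x 10^(-6))
pH = 5.0706

5.0706


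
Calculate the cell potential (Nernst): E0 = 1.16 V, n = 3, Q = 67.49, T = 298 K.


E = E0 - (RT/nF) * ln(Q)
E = 1.16 - (8.314 * 298 / (3 * 96485)) * ln(67.49)
E = 1.1239 V

1.1239 V


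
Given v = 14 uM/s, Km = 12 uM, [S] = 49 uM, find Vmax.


Vmax = v * (Km + [S]) / [S]
Vmax = 14 * (12 + 49) / 49
Vmax = 17.4286 uM/s

17.4286 uM/s


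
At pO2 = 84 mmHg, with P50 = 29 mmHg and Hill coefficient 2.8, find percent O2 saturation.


Y = pO2^n / (P50^n + pO2^n)
Y = 84^2.8 / (29^2.8 + 84^2.8)
Y = 95.16%

95.16%


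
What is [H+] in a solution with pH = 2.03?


[H+] = 10^(-pH)
[H+] = 10^(-2.03)
[H+] = 0.0093 M

0.0093 M


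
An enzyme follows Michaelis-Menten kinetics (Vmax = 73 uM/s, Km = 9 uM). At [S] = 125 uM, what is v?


v = Vmax * [S] / (Km + [S])
v = 73 * 125 / (9 + 125)
v = 68.097 uM/s

68.097 uM/s


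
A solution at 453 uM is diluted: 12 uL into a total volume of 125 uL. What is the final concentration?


C2 = C1 * V1 / V2
C2 = 453 * 12 / 125
C2 = 43.488 uM

43.488 uM


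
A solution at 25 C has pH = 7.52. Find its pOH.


pOH = 14 - pH
pOH = 14 - 7.52
pOH = 6.48

6.48


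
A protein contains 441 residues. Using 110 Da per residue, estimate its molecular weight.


MW = n_residues * 110 Da
MW = 441 * 110
MW = 48510 Da

48510 Da


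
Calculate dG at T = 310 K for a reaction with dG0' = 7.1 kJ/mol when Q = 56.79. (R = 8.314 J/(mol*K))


dG = dG0' + RT * ln(Q) / 1000
dG = 7.1 + 8.314 * 310 * ln(56.79) / 1000
dG = 17.5108 kJ/mol

17.5108 kJ/mol


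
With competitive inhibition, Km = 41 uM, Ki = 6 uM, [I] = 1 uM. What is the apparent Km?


Km_app = Km * (1 + [I]/Ki)
Km_app = 41 * (1 + 1/6)
Km_app = 47.8333 uM

47.8333 uM


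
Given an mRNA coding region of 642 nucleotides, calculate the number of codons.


codons = nucleotides / 3
codons = 642 / 3 = 214

214


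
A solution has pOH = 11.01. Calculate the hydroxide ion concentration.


[OH-] = 10^(-pOH)
[OH-] = 10^(-11.01)
[OH-] = 9.772e-12 M

9.772e-12 M


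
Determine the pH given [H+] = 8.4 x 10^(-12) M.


pH = -log10([H+])
pH = -log10(8.4 x 10^(-12))
pH = 11.0757

11.0757


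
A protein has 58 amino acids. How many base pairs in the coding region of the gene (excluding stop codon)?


Each amino acid = 1 codon = 3 bp
bp = 58 * 3 = 174 bp

174 bp


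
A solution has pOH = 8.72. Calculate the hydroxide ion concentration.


[OH-] = 10^(-pOH)
[OH-] = 10^(-8.72)
[OH-] = 1.905e-09 M

1.905e-09 M


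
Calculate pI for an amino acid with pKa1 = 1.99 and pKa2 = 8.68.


pI = (pKa1 + pKa2) / 2
pI = (1.99 + 8.68) / 2
pI = 5.335

5.335


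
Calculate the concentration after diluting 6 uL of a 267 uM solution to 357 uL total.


C2 = C1 * V1 / V2
C2 = 267 * 6 / 357
C2 = 4.4874 uM

4.4874 uM


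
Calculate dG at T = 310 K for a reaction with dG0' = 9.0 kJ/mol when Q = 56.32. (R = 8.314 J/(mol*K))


dG = dG0' + RT * ln(Q) / 1000
dG = 9.0 + 8.314 * 310 * ln(56.32) / 1000
dG = 19.3894 kJ/mol

19.3894 kJ/mol


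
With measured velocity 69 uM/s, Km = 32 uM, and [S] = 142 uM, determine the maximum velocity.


Vmax = v * (Km + [S]) / [S]
Vmax = 69 * (32 + 142) / 142
Vmax = 84.5493 uM/s

84.5493 uM/s


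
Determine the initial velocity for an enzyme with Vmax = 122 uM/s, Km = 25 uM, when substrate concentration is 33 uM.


v = Vmax * [S] / (Km + [S])
v = 122 * 33 / (25 + 33)
v = 69.4138 uM/s

69.4138 uM/s


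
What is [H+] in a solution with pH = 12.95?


[H+] = 10^(-pH)
[H+] = 10^(-12.95)
[H+] = 1.122e-13 M

1.122e-13 M


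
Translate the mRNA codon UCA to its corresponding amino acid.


Standard genetic code lookup.
Codon UCA -> Ser

Ser


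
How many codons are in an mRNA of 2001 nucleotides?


codons = nucleotides / 3
codons = 2001 / 3 = 667

667


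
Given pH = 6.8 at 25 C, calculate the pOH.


pOH = 14 - pH
pOH = 14 - 6.8
pOH = 7.2

7.2


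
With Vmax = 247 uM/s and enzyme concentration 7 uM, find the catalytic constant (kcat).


kcat = Vmax / [E]t
kcat = 247 / 7
kcat = 35.2857 s^-1

35.2857 s^-1


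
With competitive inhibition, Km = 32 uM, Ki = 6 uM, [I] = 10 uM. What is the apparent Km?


Km_app = Km * (1 + [I]/Ki)
Km_app = 32 * (1 + 10/6)
Km_app = 85.3333 uM

85.3333 uM


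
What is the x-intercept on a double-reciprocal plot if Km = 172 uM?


x-intercept = -1/Km
= -1/172
= -0.0058 1/uM

-0.0058 1/uM


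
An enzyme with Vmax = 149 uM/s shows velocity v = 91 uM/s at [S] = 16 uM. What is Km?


Km = [S] * (Vmax - v) / v
Km = 16 * (149 - 91) / 91
Km = 10.1978 uM

10.1978 uM


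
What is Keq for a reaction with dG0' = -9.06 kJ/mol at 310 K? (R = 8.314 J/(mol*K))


Keq = exp(-dG0 * 1000 / (R * T))
Keq = exp(-(-9.06) * 1000 / (8.314 * 310))
Keq = 33.6244

33.6244


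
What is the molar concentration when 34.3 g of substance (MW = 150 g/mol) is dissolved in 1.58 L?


C = (mass / MW) / volume
C = (34.3 / 150) / 1.58
C = 0.1447 M

0.1447 M


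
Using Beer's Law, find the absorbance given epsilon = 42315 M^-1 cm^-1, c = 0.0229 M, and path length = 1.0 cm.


A = epsilon * c * l
A = 42315 * 0.0229 * 1.0
A = 969.0135

969.0135


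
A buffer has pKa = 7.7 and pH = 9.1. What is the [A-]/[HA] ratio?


[A-]/[HA] = 10^(pH - pKa)
= 10^(9.1 - 7.7)
= 25.1189

25.1189


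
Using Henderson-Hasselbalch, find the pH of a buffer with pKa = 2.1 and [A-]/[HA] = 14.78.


pH = pKa + log10([A-]/[HA])
pH = 2.1 + log10(14.78)
pH = 3.2697

3.2697
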